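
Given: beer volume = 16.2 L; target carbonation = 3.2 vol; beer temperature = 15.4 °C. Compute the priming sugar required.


residual = 14.695·(0.01821 + 0.09011·e^(−0.04·T));  sugar = (target − residual)·4.0·V
residual = 14.695·(0.01821 + 0.09011·e^(−0.04·15.4)) = 0.9828
sugar = (3.2 − 0.9828)·4.0·16.2

143.6759 g


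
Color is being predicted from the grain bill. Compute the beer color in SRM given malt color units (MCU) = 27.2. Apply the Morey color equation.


SRM = 1.4922 · MCU^0.6859
SRM = 1.4922 · 27.2^0.6859

14.3813 SRM


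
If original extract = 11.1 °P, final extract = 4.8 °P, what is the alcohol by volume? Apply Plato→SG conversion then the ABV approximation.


SG = 259/(259 − P);  ABV = (OG − FG)·131.25
OG = 259/(259 − 11.1) = 1.0448
FG = 259/(259 − 4.8) = 1.0189
ABV = (1.0448 − 1.0189)·131.25

3.3985 % ABV


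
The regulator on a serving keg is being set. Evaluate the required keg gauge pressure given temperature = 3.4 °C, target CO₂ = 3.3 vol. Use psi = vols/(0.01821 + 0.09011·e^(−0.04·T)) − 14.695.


psi = 3.3/(0.01821 + 0.09011·e^(−0.04·3.4)) − 14.695

19.3741 psi


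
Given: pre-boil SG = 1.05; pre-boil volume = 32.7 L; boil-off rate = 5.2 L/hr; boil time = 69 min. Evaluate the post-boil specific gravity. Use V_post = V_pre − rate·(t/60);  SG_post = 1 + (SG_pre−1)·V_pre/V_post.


V_post = 32.7 − 5.2·(69/60) = 26.7200
SG_post = 1 + (1.05 − 1)·32.7/26.7200

1.0612


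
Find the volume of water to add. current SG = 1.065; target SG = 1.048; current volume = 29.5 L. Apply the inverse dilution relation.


V_water = V·((SG_curr − 1)/(SG_target − 1) − 1)
V_water = 29.5·((1.065 − 1)/(1.048 − 1) − 1)

10.4479 L


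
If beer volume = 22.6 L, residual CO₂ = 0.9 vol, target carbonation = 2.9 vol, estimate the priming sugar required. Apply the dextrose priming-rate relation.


sugar = (target − residual)·4.0·V
sugar = (2.9 − 0.9)·4.0·22.6

180.8000 g


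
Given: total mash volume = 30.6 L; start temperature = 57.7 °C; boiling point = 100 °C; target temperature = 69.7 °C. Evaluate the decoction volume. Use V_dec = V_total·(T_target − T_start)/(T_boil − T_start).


V_dec = 30.6·(69.7 − 57.7)/(100 − 57.7)

8.6809 L


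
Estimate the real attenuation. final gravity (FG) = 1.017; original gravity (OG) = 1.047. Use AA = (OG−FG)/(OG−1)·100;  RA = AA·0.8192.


AA = (1.047 − 1.017)/(1.047 − 1)·100 = 63.8298
RA = 63.8298·0.8192

52.2894 %


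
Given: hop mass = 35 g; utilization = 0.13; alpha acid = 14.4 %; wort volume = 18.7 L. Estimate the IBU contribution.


IBU = (α/100)·mass·U·1000 / V
IBU = (14.4/100)·35·0.13·1000 / 18.7

35.0374 IBU


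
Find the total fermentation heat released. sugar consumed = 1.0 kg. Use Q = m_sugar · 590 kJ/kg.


Q = 1.0 · 590

590.0000 kJ


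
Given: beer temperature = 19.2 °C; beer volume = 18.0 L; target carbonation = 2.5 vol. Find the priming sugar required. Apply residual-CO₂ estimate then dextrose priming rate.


residual = 14.695·(0.01821 + 0.09011·e^(−0.04·T));  sugar = (target − residual)·4.0·V
residual = 14.695·(0.01821 + 0.09011·e^(−0.04·19.2)) = 0.8819
sugar = (2.5 − 0.8819)·4.0·18.0

116.5011 g


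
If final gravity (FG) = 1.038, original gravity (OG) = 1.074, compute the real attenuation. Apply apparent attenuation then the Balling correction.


AA = (OG−FG)/(OG−1)·100;  RA = AA·0.8192
AA = (1.074 − 1.038)/(1.074 − 1)·100 = 48.6486
RA = 48.6486·0.8192

39.8530 %


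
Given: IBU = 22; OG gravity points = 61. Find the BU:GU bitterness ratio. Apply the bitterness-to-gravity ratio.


BU:GU = IBU / OG_points
BU:GU = 22 / 61

0.3607


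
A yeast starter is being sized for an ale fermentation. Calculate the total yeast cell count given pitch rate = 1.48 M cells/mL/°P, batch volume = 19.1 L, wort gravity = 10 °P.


cells (billions) = rate · V_L · °P
cells = 1.48 · 19.1 · 10

282.6800 billion cells


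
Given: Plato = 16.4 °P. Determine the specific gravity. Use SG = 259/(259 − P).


SG = 259/(259 − 16.4)

1.0676


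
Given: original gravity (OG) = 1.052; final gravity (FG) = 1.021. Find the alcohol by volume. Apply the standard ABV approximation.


ABV = (OG − FG) · 131.25
ABV = (1.052 − 1.021) · 131.25

4.0688 % ABV


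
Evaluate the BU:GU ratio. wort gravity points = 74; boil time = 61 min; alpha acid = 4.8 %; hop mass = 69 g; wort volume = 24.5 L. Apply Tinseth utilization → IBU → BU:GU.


U = 1.65·0.000125^(GP/1000)·(1−e^(−0.04t))/4.15;  IBU = (α/100)·m·U·1000/V;  BU:GU = IBU/GP
U = 1.65·0.000125^(74/1000)·(1−e^(−0.04·61))/4.15 = 0.1866
IBU = (4.8/100)·69·0.1866·1000/24.5 = 25.2305
BU:GU = 25.2305/74

0.3410


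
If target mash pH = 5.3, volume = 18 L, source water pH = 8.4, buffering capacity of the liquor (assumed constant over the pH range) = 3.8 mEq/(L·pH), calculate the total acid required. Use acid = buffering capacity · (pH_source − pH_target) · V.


acid = 3.8 · (8.4 − 5.3) · 18

212.0400 mEq


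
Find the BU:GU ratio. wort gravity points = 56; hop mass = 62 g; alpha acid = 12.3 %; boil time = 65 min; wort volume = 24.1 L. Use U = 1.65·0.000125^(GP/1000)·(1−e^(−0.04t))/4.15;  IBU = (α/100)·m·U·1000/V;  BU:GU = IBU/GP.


U = 1.65·0.000125^(56/1000)·(1−e^(−0.04·65))/4.15 = 0.2225
IBU = (12.3/100)·62·0.2225·1000/24.1 = 70.4085
BU:GU = 70.4085/56

1.2573


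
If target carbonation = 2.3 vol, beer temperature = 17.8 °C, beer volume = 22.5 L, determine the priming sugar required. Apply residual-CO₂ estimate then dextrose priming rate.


residual = 14.695·(0.01821 + 0.09011·e^(−0.04·T));  sugar = (target − residual)·4.0·V
residual = 14.695·(0.01821 + 0.09011·e^(−0.04·17.8)) = 0.9173
sugar = (2.3 − 0.9173)·4.0·22.5

124.4417 g


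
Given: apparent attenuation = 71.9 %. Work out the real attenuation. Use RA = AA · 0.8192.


RA = 71.9 · 0.8192

58.9005 %


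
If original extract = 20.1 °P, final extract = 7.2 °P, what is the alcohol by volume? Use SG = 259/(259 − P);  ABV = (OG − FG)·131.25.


OG = 259/(259 − 20.1) = 1.0841
FG = 259/(259 − 7.2) = 1.0286
ABV = (1.0841 − 1.0286)·131.25

7.2898 % ABV


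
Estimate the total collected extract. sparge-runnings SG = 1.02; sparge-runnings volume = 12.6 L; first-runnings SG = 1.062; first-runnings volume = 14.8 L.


total = Σ (SG_i − 1)·1000·V_i
first = (1.062 − 1)·1000·14.8 = 917.6000
sparge = (1.02 − 1)·1000·12.6 = 252.0000
total = 917.6000 + 252.0000

1169.6000 gravity·L


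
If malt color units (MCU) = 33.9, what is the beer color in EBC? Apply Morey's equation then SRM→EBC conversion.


SRM = 1.4922·MCU^0.6859;  EBC = SRM·1.97
SRM = 1.4922·33.9^0.6859 = 16.7260
EBC = 16.7260·1.97

32.9501 EBC


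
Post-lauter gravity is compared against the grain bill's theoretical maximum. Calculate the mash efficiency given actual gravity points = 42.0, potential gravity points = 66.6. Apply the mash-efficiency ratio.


efficiency = actual / potential × 100
efficiency = 42.0 / 66.6 × 100

63.0631 %


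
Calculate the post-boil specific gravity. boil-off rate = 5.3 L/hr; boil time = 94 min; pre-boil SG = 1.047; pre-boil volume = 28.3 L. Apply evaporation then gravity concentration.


V_post = V_pre − rate·(t/60);  SG_post = 1 + (SG_pre−1)·V_pre/V_post
V_post = 28.3 − 5.3·(94/60) = 19.9967
SG_post = 1 + (1.047 − 1)·28.3/19.9967

1.0665


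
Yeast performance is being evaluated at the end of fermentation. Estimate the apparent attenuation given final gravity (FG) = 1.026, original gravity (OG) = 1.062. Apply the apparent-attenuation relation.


AA = (OG − FG)/(OG − 1) · 100
AA = (1.062 − 1.026)/(1.062 − 1) · 100

58.0645 %


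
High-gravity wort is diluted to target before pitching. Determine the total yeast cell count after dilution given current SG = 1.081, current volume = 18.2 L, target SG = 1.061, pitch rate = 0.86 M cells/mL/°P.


V_w = V·((SG_c−1)/(SG_t−1)−1);  °P = 259 − 259/SG_t;  cells = rate·(V+V_w)·°P
V_w = 18.2·((1.081−1)/(1.061−1)−1) = 5.9672
V_final = 18.2 + 5.9672 = 24.1672
°P = 259 − 259/1.061 = 14.8907
cells = 0.86·24.1672·14.8907

309.4847 billion cells


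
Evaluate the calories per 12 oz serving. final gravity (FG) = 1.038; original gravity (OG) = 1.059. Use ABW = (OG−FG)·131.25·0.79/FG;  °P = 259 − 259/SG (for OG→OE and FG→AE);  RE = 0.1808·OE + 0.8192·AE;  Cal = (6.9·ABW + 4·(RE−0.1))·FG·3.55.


ABW = (1.059 − 1.038)·131.25·0.79/1.038 = 2.0977
OE = 259 − 259/1.059 = 14.4297 °P
AE = 259 − 259/1.038 = 9.4817 °P
RE = 0.1808·14.4297 + 0.8192·9.4817 = 10.3763 °P
Cal = (6.9·2.0977 + 4·(10.3763−0.1))·1.038·3.55

204.8047 kcal


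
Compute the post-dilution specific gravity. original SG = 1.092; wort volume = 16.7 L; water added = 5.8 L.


SG_new = 1 + (SG_old − 1)·V_old/(V_old + V_water)
pts = (1.092 − 1)·1000·16.7/(16.7 + 5.8) = 68.2844
SG_new = 1 + 68.2844/1000

1.0683


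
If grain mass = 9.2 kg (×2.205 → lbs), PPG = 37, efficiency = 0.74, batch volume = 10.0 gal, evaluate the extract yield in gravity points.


points = lbs × PPG × eff / vol
lbs = 9.2 × 2.205 = 20.2860
points = 20.2860 × 37 × 0.74 / 10.0

55.5431 points


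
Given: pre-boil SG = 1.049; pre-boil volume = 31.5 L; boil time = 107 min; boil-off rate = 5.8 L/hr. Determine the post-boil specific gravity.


V_post = V_pre − rate·(t/60);  SG_post = 1 + (SG_pre−1)·V_pre/V_post
V_post = 31.5 − 5.8·(107/60) = 21.1567
SG_post = 1 + (1.049 − 1)·31.5/21.1567

1.0730


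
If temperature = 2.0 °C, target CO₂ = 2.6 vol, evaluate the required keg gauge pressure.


psi = vols/(0.01821 + 0.09011·e^(−0.04·T)) − 14.695
psi = 2.6/(0.01821 + 0.09011·e^(−0.04·2.0)) − 14.695

10.9480 psi


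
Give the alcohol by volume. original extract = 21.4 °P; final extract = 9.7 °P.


SG = 259/(259 − P);  ABV = (OG − FG)·131.25
OG = 259/(259 − 21.4) = 1.0901
FG = 259/(259 − 9.7) = 1.0389
ABV = (1.0901 − 1.0389)·131.25

6.7145 % ABV


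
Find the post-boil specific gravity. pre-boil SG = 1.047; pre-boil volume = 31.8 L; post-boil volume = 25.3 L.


SG_post = 1 + (SG_pre − 1)·V_pre/V_post
pts_pre = (1.047 − 1)·1000 = 47.0000
pts_post = 47.0000·31.8/25.3 = 59.0751
SG_post = 1 + 59.0751/1000

1.0591


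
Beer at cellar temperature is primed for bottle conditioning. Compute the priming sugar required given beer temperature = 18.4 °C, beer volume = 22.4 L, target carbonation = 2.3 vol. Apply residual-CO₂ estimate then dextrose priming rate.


residual = 14.695·(0.01821 + 0.09011·e^(−0.04·T));  sugar = (target − residual)·4.0·V
residual = 14.695·(0.01821 + 0.09011·e^(−0.04·18.4)) = 0.9019
sugar = (2.3 − 0.9019)·4.0·22.4

125.2692 g


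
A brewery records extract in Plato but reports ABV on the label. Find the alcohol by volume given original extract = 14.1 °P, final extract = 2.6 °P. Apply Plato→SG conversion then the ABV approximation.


SG = 259/(259 − P);  ABV = (OG − FG)·131.25
OG = 259/(259 − 14.1) = 1.0576
FG = 259/(259 − 2.6) = 1.0101
ABV = (1.0576 − 1.0101)·131.25

6.2257 % ABV


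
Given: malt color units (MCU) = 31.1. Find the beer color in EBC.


SRM = 1.4922·MCU^0.6859;  EBC = SRM·1.97
SRM = 1.4922·31.1^0.6859 = 15.7656
EBC = 15.7656·1.97

31.0583 EBC


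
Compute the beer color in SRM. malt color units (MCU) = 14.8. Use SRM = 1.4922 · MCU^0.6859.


SRM = 1.4922 · 14.8^0.6859

9.4735 SRM


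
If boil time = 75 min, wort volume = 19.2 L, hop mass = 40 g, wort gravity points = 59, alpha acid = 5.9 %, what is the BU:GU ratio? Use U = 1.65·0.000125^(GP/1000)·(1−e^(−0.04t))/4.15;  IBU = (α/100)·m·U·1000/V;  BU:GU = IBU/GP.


U = 1.65·0.000125^(59/1000)·(1−e^(−0.04·75))/4.15 = 0.2223
IBU = (5.9/100)·40·0.2223·1000/19.2 = 27.3266
BU:GU = 27.3266/59

0.4632


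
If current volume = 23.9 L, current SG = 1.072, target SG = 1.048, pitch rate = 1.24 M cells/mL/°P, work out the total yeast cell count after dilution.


V_w = V·((SG_c−1)/(SG_t−1)−1);  °P = 259 − 259/SG_t;  cells = rate·(V+V_w)·°P
V_w = 23.9·((1.072−1)/(1.048−1)−1) = 11.9500
V_final = 23.9 + 11.9500 = 35.8500
°P = 259 − 259/1.048 = 11.8626
cells = 1.24·35.8500·11.8626

527.3398 billion cells


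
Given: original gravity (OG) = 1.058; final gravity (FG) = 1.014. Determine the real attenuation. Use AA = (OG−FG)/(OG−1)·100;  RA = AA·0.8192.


AA = (1.058 − 1.014)/(1.058 − 1)·100 = 75.8621
RA = 75.8621·0.8192

62.1462 %


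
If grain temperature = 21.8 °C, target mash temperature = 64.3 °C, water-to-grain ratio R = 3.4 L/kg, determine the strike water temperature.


T_strike = (0.41/R)·(T_mash − T_grain) + T_mash
T_strike = (0.41/3.4)·(64.3 − 21.8) + 64.3

69.4250 °C


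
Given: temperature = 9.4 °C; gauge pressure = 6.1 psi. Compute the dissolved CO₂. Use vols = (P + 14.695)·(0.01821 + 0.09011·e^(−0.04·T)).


vols = (6.1 + 14.695)·(0.01821 + 0.09011·e^(−0.04·9.4))

1.6653 volumes


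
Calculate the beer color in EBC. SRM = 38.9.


EBC = SRM · 1.97
EBC = 38.9 · 1.97

76.6330 EBC


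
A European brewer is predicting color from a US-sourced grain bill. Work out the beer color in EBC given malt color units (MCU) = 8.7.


SRM = 1.4922·MCU^0.6859;  EBC = SRM·1.97
SRM = 1.4922·8.7^0.6859 = 6.5803
EBC = 6.5803·1.97

12.9631 EBC


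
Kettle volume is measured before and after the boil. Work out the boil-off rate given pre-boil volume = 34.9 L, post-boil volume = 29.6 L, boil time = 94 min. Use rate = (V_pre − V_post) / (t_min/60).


rate = (34.9 − 29.6) / (94/60)

3.3830 L/hr


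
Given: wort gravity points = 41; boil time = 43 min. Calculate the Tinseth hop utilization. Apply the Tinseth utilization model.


U = 1.65·0.000125^(GP/1000) · (1 − e^(−0.04·t))/4.15
bigness = 1.65·0.000125^(41/1000) = 1.1415
boil_factor = (1 − e^(−0.04·43))/4.15 = 0.1978
U = 1.1415 · 0.1978

0.2258


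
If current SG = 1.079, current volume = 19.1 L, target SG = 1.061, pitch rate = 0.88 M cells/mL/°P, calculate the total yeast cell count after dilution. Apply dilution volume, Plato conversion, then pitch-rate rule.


V_w = V·((SG_c−1)/(SG_t−1)−1);  °P = 259 − 259/SG_t;  cells = rate·(V+V_w)·°P
V_w = 19.1·((1.079−1)/(1.061−1)−1) = 5.6361
V_final = 19.1 + 5.6361 = 24.7361
°P = 259 − 259/1.061 = 14.8907
cells = 0.88·24.7361·14.8907

324.1362 billion cells


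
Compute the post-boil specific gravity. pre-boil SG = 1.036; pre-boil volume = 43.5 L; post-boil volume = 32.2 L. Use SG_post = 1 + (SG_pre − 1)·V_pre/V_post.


pts_pre = (1.036 − 1)·1000 = 36.0000
pts_post = 36.0000·43.5/32.2 = 48.6335
SG_post = 1 + 48.6335/1000

1.0486


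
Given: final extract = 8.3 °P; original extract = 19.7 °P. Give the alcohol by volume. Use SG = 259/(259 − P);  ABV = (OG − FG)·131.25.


OG = 259/(259 − 19.7) = 1.0823
FG = 259/(259 − 8.3) = 1.0331
ABV = (1.0823 − 1.0331)·131.25

6.4596 % ABV


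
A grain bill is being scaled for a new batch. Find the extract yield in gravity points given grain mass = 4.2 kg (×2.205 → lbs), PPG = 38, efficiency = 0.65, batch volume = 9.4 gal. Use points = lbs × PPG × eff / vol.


lbs = 4.2 × 2.205 = 9.2610
points = 9.2610 × 38 × 0.65 / 9.4

24.3348 points


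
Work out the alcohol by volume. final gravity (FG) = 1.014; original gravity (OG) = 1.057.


ABV = (OG − FG) · 131.25
ABV = (1.057 − 1.014) · 131.25

5.6437 % ABV


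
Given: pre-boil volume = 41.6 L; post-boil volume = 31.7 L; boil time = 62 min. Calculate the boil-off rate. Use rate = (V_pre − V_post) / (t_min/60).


rate = (41.6 − 31.7) / (62/60)

9.5806 L/hr


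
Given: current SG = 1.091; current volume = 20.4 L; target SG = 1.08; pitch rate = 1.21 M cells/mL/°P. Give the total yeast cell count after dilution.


V_w = V·((SG_c−1)/(SG_t−1)−1);  °P = 259 − 259/SG_t;  cells = rate·(V+V_w)·°P
V_w = 20.4·((1.091−1)/(1.08−1)−1) = 2.8050
V_final = 20.4 + 2.8050 = 23.2050
°P = 259 − 259/1.08 = 19.1852
cells = 1.21·23.2050·19.1852

538.6826 billion cells


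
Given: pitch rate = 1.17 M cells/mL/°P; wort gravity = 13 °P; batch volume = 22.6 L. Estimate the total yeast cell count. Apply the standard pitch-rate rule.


cells (billions) = rate · V_L · °P
cells = 1.17 · 22.6 · 13

343.7460 billion cells


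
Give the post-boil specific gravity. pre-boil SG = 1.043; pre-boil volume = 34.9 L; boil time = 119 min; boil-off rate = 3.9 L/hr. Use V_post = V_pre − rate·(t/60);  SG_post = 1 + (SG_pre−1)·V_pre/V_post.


V_post = 34.9 − 3.9·(119/60) = 27.1650
SG_post = 1 + (1.043 − 1)·34.9/27.1650

1.0552


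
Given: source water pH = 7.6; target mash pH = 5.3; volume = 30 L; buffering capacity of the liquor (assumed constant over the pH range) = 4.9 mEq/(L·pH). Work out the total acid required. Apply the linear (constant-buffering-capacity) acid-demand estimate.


acid = buffering capacity · (pH_source − pH_target) · V
acid = 4.9 · (7.6 − 5.3) · 30

338.1000 mEq


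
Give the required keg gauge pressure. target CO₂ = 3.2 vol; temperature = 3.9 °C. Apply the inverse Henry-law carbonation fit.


psi = vols/(0.01821 + 0.09011·e^(−0.04·T)) − 14.695
psi = 3.2/(0.01821 + 0.09011·e^(−0.04·3.9)) − 14.695

18.8816 psi


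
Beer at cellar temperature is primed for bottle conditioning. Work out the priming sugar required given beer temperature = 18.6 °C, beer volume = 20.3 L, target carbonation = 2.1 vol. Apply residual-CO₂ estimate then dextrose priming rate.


residual = 14.695·(0.01821 + 0.09011·e^(−0.04·T));  sugar = (target − residual)·4.0·V
residual = 14.695·(0.01821 + 0.09011·e^(−0.04·18.6)) = 0.8969
sugar = (2.1 − 0.8969)·4.0·20.3

97.6956 g


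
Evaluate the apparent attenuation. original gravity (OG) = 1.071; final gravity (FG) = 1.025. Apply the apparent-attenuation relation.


AA = (OG − FG)/(OG − 1) · 100
AA = (1.071 − 1.025)/(1.071 − 1) · 100

64.7887 %


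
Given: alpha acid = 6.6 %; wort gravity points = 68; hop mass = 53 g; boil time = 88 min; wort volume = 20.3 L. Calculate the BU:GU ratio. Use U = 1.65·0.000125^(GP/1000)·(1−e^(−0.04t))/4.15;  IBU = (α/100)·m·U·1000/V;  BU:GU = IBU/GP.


U = 1.65·0.000125^(68/1000)·(1−e^(−0.04·88))/4.15 = 0.2094
IBU = (6.6/100)·53·0.2094·1000/20.3 = 36.0828
BU:GU = 36.0828/68

0.5306


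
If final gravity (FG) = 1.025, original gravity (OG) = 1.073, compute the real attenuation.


AA = (OG−FG)/(OG−1)·100;  RA = AA·0.8192
AA = (1.073 − 1.025)/(1.073 − 1)·100 = 65.7534
RA = 65.7534·0.8192

53.8652 %


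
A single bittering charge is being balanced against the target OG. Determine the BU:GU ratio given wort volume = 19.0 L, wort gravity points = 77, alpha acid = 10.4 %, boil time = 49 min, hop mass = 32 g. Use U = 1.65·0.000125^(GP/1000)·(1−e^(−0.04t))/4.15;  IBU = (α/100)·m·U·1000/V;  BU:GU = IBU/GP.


U = 1.65·0.000125^(77/1000)·(1−e^(−0.04·49))/4.15 = 0.1710
IBU = (10.4/100)·32·0.1710·1000/19.0 = 29.9497
BU:GU = 29.9497/77

0.3890


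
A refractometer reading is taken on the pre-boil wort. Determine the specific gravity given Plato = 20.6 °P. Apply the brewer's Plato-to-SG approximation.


SG = 259/(259 − P)
SG = 259/(259 − 20.6)

1.0864


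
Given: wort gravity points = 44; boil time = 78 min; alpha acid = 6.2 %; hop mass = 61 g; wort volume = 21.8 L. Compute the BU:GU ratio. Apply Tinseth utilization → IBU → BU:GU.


U = 1.65·0.000125^(GP/1000)·(1−e^(−0.04t))/4.15;  IBU = (α/100)·m·U·1000/V;  BU:GU = IBU/GP
U = 1.65·0.000125^(44/1000)·(1−e^(−0.04·78))/4.15 = 0.2559
IBU = (6.2/100)·61·0.2559·1000/21.8 = 44.3968
BU:GU = 44.3968/44

1.0090


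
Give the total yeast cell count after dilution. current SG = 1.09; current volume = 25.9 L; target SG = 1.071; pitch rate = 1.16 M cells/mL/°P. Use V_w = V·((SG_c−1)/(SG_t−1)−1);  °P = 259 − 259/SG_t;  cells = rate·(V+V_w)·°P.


V_w = 25.9·((1.09−1)/(1.071−1)−1) = 6.9310
V_final = 25.9 + 6.9310 = 32.8310
°P = 259 − 259/1.071 = 17.1699
cells = 1.16·32.8310·17.1699

653.8988 billion cells


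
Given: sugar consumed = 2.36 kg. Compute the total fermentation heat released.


Q = m_sugar · 590 kJ/kg
Q = 2.36 · 590

1392.4000 kJ


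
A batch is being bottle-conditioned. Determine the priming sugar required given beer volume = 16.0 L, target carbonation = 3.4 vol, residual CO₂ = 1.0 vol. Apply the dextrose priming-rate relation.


sugar = (target − residual)·4.0·V
sugar = (3.4 − 1.0)·4.0·16.0

153.6000 g


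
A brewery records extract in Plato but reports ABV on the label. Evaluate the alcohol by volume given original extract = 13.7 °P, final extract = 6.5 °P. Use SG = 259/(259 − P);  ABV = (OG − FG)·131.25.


OG = 259/(259 − 13.7) = 1.0558
FG = 259/(259 − 6.5) = 1.0257
ABV = (1.0558 − 1.0257)·131.25

3.9516 % ABV


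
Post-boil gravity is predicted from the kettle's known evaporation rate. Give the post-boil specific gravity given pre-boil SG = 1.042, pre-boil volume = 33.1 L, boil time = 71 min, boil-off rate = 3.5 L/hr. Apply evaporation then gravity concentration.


V_post = V_pre − rate·(t/60);  SG_post = 1 + (SG_pre−1)·V_pre/V_post
V_post = 33.1 − 3.5·(71/60) = 28.9583
SG_post = 1 + (1.042 − 1)·33.1/28.9583

1.0480


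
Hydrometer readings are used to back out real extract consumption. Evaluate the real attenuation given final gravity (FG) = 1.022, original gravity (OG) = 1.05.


AA = (OG−FG)/(OG−1)·100;  RA = AA·0.8192
AA = (1.05 − 1.022)/(1.05 − 1)·100 = 56.0000
RA = 56.0000·0.8192

45.8752 %


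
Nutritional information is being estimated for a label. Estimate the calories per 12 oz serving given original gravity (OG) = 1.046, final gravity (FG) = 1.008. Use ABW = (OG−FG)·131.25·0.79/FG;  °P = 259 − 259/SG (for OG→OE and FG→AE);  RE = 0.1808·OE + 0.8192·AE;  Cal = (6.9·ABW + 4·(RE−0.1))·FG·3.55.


ABW = (1.046 − 1.008)·131.25·0.79/1.008 = 3.9089
OE = 259 − 259/1.046 = 11.3901 °P
AE = 259 − 259/1.008 = 2.0556 °P
RE = 0.1808·11.3901 + 0.8192·2.0556 = 3.7432 °P
Cal = (6.9·3.9089 + 4·(3.7432−0.1))·1.008·3.55

148.6611 kcal


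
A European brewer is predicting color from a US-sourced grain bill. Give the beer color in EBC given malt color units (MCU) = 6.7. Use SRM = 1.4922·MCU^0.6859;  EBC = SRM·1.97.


SRM = 1.4922·6.7^0.6859 = 5.5009
EBC = 5.5009·1.97

10.8367 EBC


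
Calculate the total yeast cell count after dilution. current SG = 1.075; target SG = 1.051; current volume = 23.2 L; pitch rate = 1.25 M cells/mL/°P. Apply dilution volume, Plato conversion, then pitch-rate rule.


V_w = V·((SG_c−1)/(SG_t−1)−1);  °P = 259 − 259/SG_t;  cells = rate·(V+V_w)·°P
V_w = 23.2·((1.075−1)/(1.051−1)−1) = 10.9176
V_final = 23.2 + 10.9176 = 34.1176
°P = 259 − 259/1.051 = 12.5680
cells = 1.25·34.1176·12.5680

535.9895 billion cells


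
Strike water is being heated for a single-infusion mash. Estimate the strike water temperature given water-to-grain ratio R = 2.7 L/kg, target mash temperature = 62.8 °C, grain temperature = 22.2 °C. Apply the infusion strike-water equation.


T_strike = (0.41/R)·(T_mash − T_grain) + T_mash
T_strike = (0.41/2.7)·(62.8 − 22.2) + 62.8

68.9652 °C


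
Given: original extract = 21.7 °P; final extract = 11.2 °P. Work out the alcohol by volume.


SG = 259/(259 − P);  ABV = (OG − FG)·131.25
OG = 259/(259 − 21.7) = 1.0914
FG = 259/(259 − 11.2) = 1.0452
ABV = (1.0914 − 1.0452)·131.25

6.0700 % ABV


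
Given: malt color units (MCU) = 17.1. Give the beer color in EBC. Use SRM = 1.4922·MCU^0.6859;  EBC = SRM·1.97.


SRM = 1.4922·17.1^0.6859 = 10.4602
EBC = 10.4602·1.97

20.6066 EBC


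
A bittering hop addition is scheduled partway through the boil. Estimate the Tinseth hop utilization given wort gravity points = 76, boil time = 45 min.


U = 1.65·0.000125^(GP/1000) · (1 − e^(−0.04·t))/4.15
bigness = 1.65·0.000125^(76/1000) = 0.8334
boil_factor = (1 − e^(−0.04·45))/4.15 = 0.2011
U = 0.8334 · 0.2011

0.1676


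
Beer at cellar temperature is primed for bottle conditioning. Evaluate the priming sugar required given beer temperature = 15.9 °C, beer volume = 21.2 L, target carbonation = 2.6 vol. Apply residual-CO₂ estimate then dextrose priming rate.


residual = 14.695·(0.01821 + 0.09011·e^(−0.04·T));  sugar = (target − residual)·4.0·V
residual = 14.695·(0.01821 + 0.09011·e^(−0.04·15.9)) = 0.9686
sugar = (2.6 − 0.9686)·4.0·21.2

138.3412 g


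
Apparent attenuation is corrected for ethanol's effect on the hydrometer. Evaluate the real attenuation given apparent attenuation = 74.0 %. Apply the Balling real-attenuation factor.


RA = AA · 0.8192
RA = 74.0 · 0.8192

60.6208 %


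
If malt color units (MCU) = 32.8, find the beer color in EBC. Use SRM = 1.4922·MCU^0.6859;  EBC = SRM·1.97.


SRM = 1.4922·32.8^0.6859 = 16.3518
EBC = 16.3518·1.97

32.2130 EBC


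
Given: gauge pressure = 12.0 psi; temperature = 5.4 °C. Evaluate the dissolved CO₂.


vols = (P + 14.695)·(0.01821 + 0.09011·e^(−0.04·T))
vols = (12.0 + 14.695)·(0.01821 + 0.09011·e^(−0.04·5.4))

2.4243 volumes


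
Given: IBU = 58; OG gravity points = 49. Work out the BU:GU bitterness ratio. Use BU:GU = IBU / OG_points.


BU:GU = 58 / 49

1.1837


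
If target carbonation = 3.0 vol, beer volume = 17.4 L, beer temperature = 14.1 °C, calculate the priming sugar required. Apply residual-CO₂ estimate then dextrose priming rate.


residual = 14.695·(0.01821 + 0.09011·e^(−0.04·T));  sugar = (target − residual)·4.0·V
residual = 14.695·(0.01821 + 0.09011·e^(−0.04·14.1)) = 1.0210
sugar = (3.0 − 1.0210)·4.0·17.4

137.7417 g


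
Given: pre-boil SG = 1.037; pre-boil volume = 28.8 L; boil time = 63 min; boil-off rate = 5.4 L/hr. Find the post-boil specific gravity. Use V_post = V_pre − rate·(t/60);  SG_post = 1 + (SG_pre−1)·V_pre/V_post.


V_post = 28.8 − 5.4·(63/60) = 23.1300
SG_post = 1 + (1.037 − 1)·28.8/23.1300

1.0461


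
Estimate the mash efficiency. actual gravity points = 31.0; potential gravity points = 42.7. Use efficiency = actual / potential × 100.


efficiency = 31.0 / 42.7 × 100

72.5995 %


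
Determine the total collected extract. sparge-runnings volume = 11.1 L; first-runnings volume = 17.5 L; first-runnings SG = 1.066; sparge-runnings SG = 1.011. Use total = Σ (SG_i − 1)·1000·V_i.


first = (1.066 − 1)·1000·17.5 = 1155.0000
sparge = (1.011 − 1)·1000·11.1 = 122.1000
total = 1155.0000 + 122.1000

1277.1000 gravity·L


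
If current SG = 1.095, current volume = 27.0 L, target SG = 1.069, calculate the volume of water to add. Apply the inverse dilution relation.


V_water = V·((SG_curr − 1)/(SG_target − 1) − 1)
V_water = 27.0·((1.095 − 1)/(1.069 − 1) − 1)

10.1739 L


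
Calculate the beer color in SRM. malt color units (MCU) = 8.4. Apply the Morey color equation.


SRM = 1.4922 · MCU^0.6859
SRM = 1.4922 · 8.4^0.6859

6.4238 SRM


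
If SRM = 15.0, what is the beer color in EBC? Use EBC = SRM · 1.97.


EBC = 15.0 · 1.97

29.5500 EBC


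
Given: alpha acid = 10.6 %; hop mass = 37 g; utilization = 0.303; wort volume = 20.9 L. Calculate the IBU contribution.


IBU = (α/100)·mass·U·1000 / V
IBU = (10.6/100)·37·0.303·1000 / 20.9

56.8596 IBU


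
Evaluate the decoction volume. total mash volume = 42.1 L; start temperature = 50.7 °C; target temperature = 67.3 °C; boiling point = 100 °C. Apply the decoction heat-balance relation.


V_dec = V_total·(T_target − T_start)/(T_boil − T_start)
V_dec = 42.1·(67.3 − 50.7)/(100 − 50.7)

14.1757 L


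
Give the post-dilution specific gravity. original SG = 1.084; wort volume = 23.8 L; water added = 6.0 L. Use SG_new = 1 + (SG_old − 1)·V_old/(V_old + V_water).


pts = (1.084 − 1)·1000·23.8/(23.8 + 6.0) = 67.0872
SG_new = 1 + 67.0872/1000

1.0671


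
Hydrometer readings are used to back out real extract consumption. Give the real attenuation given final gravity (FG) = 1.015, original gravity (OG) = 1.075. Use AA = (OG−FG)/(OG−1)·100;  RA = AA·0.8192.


AA = (1.075 − 1.015)/(1.075 − 1)·100 = 80.0000
RA = 80.0000·0.8192

65.5360 %


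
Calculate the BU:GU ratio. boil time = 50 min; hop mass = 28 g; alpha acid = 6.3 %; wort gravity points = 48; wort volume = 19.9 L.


U = 1.65·0.000125^(GP/1000)·(1−e^(−0.04t))/4.15;  IBU = (α/100)·m·U·1000/V;  BU:GU = IBU/GP
U = 1.65·0.000125^(48/1000)·(1−e^(−0.04·50))/4.15 = 0.2233
IBU = (6.3/100)·28·0.2233·1000/19.9 = 19.7962
BU:GU = 19.7962/48

0.4124


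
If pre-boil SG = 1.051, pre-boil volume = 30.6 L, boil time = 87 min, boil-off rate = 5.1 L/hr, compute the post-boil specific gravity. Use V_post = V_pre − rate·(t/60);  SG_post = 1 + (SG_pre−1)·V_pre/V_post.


V_post = 30.6 − 5.1·(87/60) = 23.2050
SG_post = 1 + (1.051 − 1)·30.6/23.2050

1.0673


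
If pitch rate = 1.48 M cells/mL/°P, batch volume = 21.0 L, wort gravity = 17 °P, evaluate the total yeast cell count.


cells (billions) = rate · V_L · °P
cells = 1.48 · 21.0 · 17

528.3600 billion cells


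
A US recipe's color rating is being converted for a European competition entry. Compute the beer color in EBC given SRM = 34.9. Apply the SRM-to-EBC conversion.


EBC = SRM · 1.97
EBC = 34.9 · 1.97

68.7530 EBC


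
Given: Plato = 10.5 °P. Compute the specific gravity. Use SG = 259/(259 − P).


SG = 259/(259 − 10.5)

1.0423


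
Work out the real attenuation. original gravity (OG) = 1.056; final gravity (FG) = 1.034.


AA = (OG−FG)/(OG−1)·100;  RA = AA·0.8192
AA = (1.056 − 1.034)/(1.056 − 1)·100 = 39.2857
RA = 39.2857·0.8192

32.1829 %


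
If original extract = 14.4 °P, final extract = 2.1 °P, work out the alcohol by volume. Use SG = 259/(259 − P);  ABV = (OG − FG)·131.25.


OG = 259/(259 − 14.4) = 1.0589
FG = 259/(259 − 2.1) = 1.0082
ABV = (1.0589 − 1.0082)·131.25

6.6540 % ABV


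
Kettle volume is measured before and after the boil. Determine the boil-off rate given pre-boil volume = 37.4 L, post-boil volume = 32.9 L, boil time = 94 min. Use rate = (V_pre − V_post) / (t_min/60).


rate = (37.4 − 32.9) / (94/60)

2.8723 L/hr


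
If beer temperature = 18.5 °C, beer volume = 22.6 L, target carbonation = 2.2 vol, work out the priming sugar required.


residual = 14.695·(0.01821 + 0.09011·e^(−0.04·T));  sugar = (target − residual)·4.0·V
residual = 14.695·(0.01821 + 0.09011·e^(−0.04·18.5)) = 0.8994
sugar = (2.2 − 0.8994)·4.0·22.6

117.5766 g


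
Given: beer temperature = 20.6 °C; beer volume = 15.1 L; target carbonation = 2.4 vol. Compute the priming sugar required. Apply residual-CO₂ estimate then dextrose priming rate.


residual = 14.695·(0.01821 + 0.09011·e^(−0.04·T));  sugar = (target − residual)·4.0·V
residual = 14.695·(0.01821 + 0.09011·e^(−0.04·20.6)) = 0.8485
sugar = (2.4 − 0.8485)·4.0·15.1

93.7123 g


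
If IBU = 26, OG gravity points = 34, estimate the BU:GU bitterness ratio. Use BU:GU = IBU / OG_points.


BU:GU = 26 / 34

0.7647


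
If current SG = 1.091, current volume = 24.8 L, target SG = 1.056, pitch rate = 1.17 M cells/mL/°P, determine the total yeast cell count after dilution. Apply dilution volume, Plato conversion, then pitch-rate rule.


V_w = V·((SG_c−1)/(SG_t−1)−1);  °P = 259 − 259/SG_t;  cells = rate·(V+V_w)·°P
V_w = 24.8·((1.091−1)/(1.056−1)−1) = 15.5000
V_final = 24.8 + 15.5000 = 40.3000
°P = 259 − 259/1.056 = 13.7348
cells = 1.17·40.3000·13.7348

647.6118 billion cells


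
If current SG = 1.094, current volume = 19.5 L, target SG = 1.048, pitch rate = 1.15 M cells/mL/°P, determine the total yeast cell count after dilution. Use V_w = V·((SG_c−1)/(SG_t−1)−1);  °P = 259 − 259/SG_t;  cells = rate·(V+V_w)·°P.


V_w = 19.5·((1.094−1)/(1.048−1)−1) = 18.6875
V_final = 19.5 + 18.6875 = 38.1875
°P = 259 − 259/1.048 = 11.8626
cells = 1.15·38.1875·11.8626

520.9533 billion cells


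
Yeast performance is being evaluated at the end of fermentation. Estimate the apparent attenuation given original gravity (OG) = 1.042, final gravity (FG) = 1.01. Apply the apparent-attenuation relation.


AA = (OG − FG)/(OG − 1) · 100
AA = (1.042 − 1.01)/(1.042 − 1) · 100

76.1905 %


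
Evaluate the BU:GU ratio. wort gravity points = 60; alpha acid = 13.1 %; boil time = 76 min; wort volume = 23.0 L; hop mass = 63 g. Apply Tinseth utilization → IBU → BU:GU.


U = 1.65·0.000125^(GP/1000)·(1−e^(−0.04t))/4.15;  IBU = (α/100)·m·U·1000/V;  BU:GU = IBU/GP
U = 1.65·0.000125^(60/1000)·(1−e^(−0.04·76))/4.15 = 0.2208
IBU = (13.1/100)·63·0.2208·1000/23.0 = 79.2222
BU:GU = 79.2222/60

1.3204


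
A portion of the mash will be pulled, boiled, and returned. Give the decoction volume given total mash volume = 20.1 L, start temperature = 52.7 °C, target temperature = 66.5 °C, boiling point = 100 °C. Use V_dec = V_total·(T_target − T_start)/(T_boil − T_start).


V_dec = 20.1·(66.5 − 52.7)/(100 − 52.7)

5.8643 L


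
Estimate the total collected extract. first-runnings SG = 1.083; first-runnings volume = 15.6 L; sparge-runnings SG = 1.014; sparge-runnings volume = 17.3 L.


total = Σ (SG_i − 1)·1000·V_i
first = (1.083 − 1)·1000·15.6 = 1294.8000
sparge = (1.014 − 1)·1000·17.3 = 242.2000
total = 1294.8000 + 242.2000

1537.0000 gravity·L


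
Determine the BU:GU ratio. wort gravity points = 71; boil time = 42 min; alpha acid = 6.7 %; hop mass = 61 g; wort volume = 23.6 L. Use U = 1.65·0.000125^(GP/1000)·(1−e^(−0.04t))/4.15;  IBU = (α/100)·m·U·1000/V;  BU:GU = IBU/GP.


U = 1.65·0.000125^(71/1000)·(1−e^(−0.04·42))/4.15 = 0.1709
IBU = (6.7/100)·61·0.1709·1000/23.6 = 29.5961
BU:GU = 29.5961/71

0.4168


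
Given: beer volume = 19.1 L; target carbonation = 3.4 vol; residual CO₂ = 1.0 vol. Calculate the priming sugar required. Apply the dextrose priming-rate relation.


sugar = (target − residual)·4.0·V
sugar = (3.4 − 1.0)·4.0·19.1

183.3600 g


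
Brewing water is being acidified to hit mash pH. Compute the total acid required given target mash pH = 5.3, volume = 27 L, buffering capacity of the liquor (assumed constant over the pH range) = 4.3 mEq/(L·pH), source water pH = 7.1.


acid = buffering capacity · (pH_source − pH_target) · V
acid = 4.3 · (7.1 − 5.3) · 27

208.9800 mEq


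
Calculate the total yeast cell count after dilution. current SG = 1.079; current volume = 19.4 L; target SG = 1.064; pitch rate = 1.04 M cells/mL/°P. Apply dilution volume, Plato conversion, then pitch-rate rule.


V_w = V·((SG_c−1)/(SG_t−1)−1);  °P = 259 − 259/SG_t;  cells = rate·(V+V_w)·°P
V_w = 19.4·((1.079−1)/(1.064−1)−1) = 4.5469
V_final = 19.4 + 4.5469 = 23.9469
°P = 259 − 259/1.064 = 15.5789
cells = 1.04·23.9469·15.5789

387.9898 billion cells


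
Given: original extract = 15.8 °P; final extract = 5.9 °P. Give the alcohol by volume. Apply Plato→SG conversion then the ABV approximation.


SG = 259/(259 − P);  ABV = (OG − FG)·131.25
OG = 259/(259 − 15.8) = 1.0650
FG = 259/(259 − 5.9) = 1.0233
ABV = (1.0650 − 1.0233)·131.25

5.4674 % ABV


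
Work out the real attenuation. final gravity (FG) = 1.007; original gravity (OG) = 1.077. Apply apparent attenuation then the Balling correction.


AA = (OG−FG)/(OG−1)·100;  RA = AA·0.8192
AA = (1.077 − 1.007)/(1.077 − 1)·100 = 90.9091
RA = 90.9091·0.8192

74.4727 %


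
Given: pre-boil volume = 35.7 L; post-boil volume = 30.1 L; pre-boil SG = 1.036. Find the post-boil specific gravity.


SG_post = 1 + (SG_pre − 1)·V_pre/V_post
pts_pre = (1.036 − 1)·1000 = 36.0000
pts_post = 36.0000·35.7/30.1 = 42.6977
SG_post = 1 + 42.6977/1000

1.0427


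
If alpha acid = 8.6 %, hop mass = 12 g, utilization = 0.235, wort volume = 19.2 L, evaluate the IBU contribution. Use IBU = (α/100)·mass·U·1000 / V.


IBU = (8.6/100)·12·0.235·1000 / 19.2

12.6312 IBU


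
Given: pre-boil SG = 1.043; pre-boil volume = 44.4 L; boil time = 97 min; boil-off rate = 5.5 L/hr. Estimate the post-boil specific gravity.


V_post = V_pre − rate·(t/60);  SG_post = 1 + (SG_pre−1)·V_pre/V_post
V_post = 44.4 − 5.5·(97/60) = 35.5083
SG_post = 1 + (1.043 − 1)·44.4/35.5083

1.0538


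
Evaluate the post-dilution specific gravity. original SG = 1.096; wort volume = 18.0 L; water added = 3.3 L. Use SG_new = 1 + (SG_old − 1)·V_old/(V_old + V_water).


pts = (1.096 − 1)·1000·18.0/(18.0 + 3.3) = 81.1268
SG_new = 1 + 81.1268/1000

1.0811


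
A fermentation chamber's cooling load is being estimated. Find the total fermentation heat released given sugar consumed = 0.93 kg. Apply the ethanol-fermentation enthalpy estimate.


Q = m_sugar · 590 kJ/kg
Q = 0.93 · 590

548.7000 kJ


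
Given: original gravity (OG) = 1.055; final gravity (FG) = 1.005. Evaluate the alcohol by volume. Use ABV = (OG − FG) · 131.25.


ABV = (1.055 − 1.005) · 131.25

6.5625 % ABV


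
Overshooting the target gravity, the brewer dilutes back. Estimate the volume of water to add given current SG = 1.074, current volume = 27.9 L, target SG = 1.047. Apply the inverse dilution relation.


V_water = V·((SG_curr − 1)/(SG_target − 1) − 1)
V_water = 27.9·((1.074 − 1)/(1.047 − 1) − 1)

16.0277 L


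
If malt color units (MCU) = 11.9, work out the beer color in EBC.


SRM = 1.4922·MCU^0.6859;  EBC = SRM·1.97
SRM = 1.4922·11.9^0.6859 = 8.1573
EBC = 8.1573·1.97

16.0698 EBC


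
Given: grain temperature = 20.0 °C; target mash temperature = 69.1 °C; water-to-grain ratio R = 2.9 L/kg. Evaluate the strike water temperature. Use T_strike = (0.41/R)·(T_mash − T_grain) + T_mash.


T_strike = (0.41/2.9)·(69.1 − 20.0) + 69.1

76.0417 °C


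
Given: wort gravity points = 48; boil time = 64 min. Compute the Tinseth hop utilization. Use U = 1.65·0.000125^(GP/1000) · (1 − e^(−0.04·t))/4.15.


bigness = 1.65·0.000125^(48/1000) = 1.0719
boil_factor = (1 − e^(−0.04·64))/4.15 = 0.2223
U = 1.0719 · 0.2223

0.2383


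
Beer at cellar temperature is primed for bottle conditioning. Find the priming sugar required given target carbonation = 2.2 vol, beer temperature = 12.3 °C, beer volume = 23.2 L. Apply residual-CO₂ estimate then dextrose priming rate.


residual = 14.695·(0.01821 + 0.09011·e^(−0.04·T));  sugar = (target − residual)·4.0·V
residual = 14.695·(0.01821 + 0.09011·e^(−0.04·12.3)) = 1.0772
sugar = (2.2 − 1.0772)·4.0·23.2

104.1964 g


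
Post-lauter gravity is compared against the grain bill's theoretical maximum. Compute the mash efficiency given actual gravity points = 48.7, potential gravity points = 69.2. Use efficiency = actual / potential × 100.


efficiency = 48.7 / 69.2 × 100

70.3757 %


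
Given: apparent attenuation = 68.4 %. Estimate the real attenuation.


RA = AA · 0.8192
RA = 68.4 · 0.8192

56.0333 %


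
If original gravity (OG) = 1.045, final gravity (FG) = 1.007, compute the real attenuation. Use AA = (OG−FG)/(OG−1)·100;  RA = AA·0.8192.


AA = (1.045 − 1.007)/(1.045 − 1)·100 = 84.4444
RA = 84.4444·0.8192

69.1769 %


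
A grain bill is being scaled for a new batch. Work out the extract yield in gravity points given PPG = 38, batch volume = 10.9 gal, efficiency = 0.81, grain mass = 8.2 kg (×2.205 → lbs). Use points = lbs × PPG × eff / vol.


lbs = 8.2 × 2.205 = 18.0810
points = 18.0810 × 38 × 0.81 / 10.9

51.0581 points
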